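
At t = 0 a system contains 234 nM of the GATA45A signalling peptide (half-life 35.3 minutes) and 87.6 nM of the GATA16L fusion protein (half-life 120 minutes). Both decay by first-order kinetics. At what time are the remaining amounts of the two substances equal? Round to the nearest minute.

71 minutes

Set 234·(1/2)^(t/35.3) = 87.6·(1/2)^(t/120).
Taking log₂: log₂(234/87.6) = t·(1/35.3 − 1/120).
log₂(2.6712) = 1.4175; 1/35.3 − 1/120 = 0.019995.
t = 1.4175 / 0.019995 ≈ 70.892 minutes.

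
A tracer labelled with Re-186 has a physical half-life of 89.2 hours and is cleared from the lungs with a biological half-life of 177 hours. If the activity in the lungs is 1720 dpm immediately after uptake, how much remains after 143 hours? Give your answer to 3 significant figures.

323 dpm

1/t_eff = 1/t_phys + 1/t_biol = 1/89.2 + 1/177 = 0.01686 per hour.
t_eff = 89.2 × 177 / (89.2 + 177) ≈ 59.31 hours.
Remaining = 1720 × (1/2)^(143/59.31) = 1720 × (1/2)^2.411 ≈ 323.39 dpm.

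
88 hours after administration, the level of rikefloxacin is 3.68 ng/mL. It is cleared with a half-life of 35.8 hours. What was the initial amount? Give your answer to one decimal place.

20.2 ng/mL

Number of half-lives elapsed: n = 88/35.8 ≈ 2.4581.
A₀ = A × 2^n = 3.68 × 2^2.4581 = 3.68 × 5.4949 ≈ 20.221 ng/mL.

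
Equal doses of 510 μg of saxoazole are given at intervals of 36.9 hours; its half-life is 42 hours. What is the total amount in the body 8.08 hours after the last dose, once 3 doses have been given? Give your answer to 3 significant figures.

821 μg

The 3 doses were given 81.88, 44.98, 8.08 hours ago.
Total = 510·(1/2)^(81.88/42) + 510·(1/2)^(44.98/42) + 510·(1/2)^(8.08/42)
      = 132.04 + 242.76 + 446.33 ≈ 821.13 μg.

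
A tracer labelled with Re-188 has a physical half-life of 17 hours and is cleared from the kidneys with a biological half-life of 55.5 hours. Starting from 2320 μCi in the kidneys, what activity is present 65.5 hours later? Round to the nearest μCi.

71 μCi

1/t_eff = 1/t_phys + 1/t_biol = 1/17 + 1/55.5 = 0.076842 per hour.
t_eff = 17 × 55.5 / (17 + 55.5) ≈ 13.014 hours.
Remaining = 2320 × (1/2)^(65.5/13.014) = 2320 × (1/2)^5.0331 ≈ 70.855 μCi.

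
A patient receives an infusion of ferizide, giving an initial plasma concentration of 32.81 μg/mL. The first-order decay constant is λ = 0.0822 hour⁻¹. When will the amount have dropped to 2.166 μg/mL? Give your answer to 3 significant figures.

33.1 hours

t½ = ln 2 / λ = 0.69315 / 0.0822 ≈ 8.4324 hours.
Fraction remaining = 2.166/32.81 ≈ 0.066016.
n = log₂(32.81/2.166) = ln(15.148)/ln 2 ≈ 3.921 half-lives.
t = n × t½ = 3.921 × 8.4324 ≈ 33.064 hours.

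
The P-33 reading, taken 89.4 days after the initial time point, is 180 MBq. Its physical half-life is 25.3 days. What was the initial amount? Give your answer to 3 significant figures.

Number of half-lives elapsed: n = 89.4/25.3 ≈ 3.5336.
A₀ = A × 2^n = 180 × 2^3.5336 = 180 × 11.58 ≈ 2084.4 MBq.

2080 MBq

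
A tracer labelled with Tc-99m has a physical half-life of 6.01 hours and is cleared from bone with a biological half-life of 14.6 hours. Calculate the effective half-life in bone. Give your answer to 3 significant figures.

1/t_eff = 1/t_phys + 1/t_biol = 1/6.01 + 1/14.6 = 0.23488 per hour.
t_eff = 6.01 × 14.6 / (6.01 + 14.6) ≈ 4.2574 hours.

4.26 hours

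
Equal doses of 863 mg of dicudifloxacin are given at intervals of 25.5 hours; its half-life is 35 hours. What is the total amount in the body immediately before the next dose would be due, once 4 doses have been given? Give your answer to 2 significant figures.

1100 mg

The 4 doses were given 102, 76.5, 51, 25.5 hours ago.
Total = 863·(1/2)^(102/35) + 863·(1/2)^(76.5/35) + 863·(1/2)^(51/35) + 863·(1/2)^(25.5/35)
      = 114.48 + 189.69 + 314.32 + 520.82 ≈ 1139.3 mg.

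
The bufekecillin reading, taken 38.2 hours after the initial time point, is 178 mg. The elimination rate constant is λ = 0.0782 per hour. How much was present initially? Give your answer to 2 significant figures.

3500 mg

t½ = ln 2 / λ = 0.69315 / 0.0782 ≈ 8.8638 hours.
Number of half-lives elapsed: n = 38.2/8.8638 ≈ 4.3097.
A₀ = A × 2^n = 178 × 2^4.3097 = 178 × 19.831 ≈ 3529.9 mg.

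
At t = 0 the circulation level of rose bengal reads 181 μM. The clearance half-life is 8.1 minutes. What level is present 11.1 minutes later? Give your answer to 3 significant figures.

70.0 μM

Number of half-lives: n = 11.1/8.1 ≈ 1.3704.
Remaining = 181 × (1/2)^1.3704 = 181 × 0.38679 ≈ 70.009 μM.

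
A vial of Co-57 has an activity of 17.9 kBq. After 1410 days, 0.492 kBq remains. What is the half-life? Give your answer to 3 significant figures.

272 days

A/A₀ = 0.492/17.9 ≈ 0.027486.
n = log₂(36.382) ≈ 5.1852 half-lives elapsed in 1410 days.
t½ = 1410/5.1852 ≈ 271.93 days.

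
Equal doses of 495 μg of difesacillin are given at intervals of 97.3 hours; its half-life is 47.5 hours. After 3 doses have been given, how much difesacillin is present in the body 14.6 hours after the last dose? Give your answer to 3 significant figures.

520 μg

The 3 doses were given 209.2, 111.9, 14.6 hours ago.
Total = 495·(1/2)^(209.2/47.5) + 495·(1/2)^(111.9/47.5) + 495·(1/2)^(14.6/47.5)
      = 23.378 + 96.703 + 400.02 ≈ 520.1 μg.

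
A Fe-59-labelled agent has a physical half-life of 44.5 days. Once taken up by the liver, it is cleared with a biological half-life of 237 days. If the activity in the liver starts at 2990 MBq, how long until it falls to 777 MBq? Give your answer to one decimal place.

72.8 days

1/t_eff = 1/t_phys + 1/t_biol = 1/44.5 + 1/237 = 0.026691 per day.
t_eff = 44.5 × 237 / (44.5 + 237) ≈ 37.465 days.
n = log₂(2990/777) ≈ 1.9442; t = 1.9442 × 37.465 ≈ 72.839 days.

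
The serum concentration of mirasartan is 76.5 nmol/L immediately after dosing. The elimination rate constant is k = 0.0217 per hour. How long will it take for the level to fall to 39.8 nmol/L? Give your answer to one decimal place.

30.1 hours

t½ = ln 2 / k = 0.69315 / 0.0217 ≈ 31.942 hours.
Fraction remaining = 39.8/76.5 ≈ 0.52026.
n = log₂(76.5/39.8) = ln(1.9221)/ln 2 ≈ 0.94269 half-lives.
t = n × t½ = 0.94269 × 31.942 ≈ 30.112 hours.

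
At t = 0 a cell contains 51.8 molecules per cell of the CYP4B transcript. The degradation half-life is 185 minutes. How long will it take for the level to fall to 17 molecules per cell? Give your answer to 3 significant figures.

Fraction remaining = 17/51.8 ≈ 0.32819.
n = log₂(51.8/17) = ln(3.0471)/ln 2 ≈ 1.6074 half-lives.
t = n × t½ = 1.6074 × 185 ≈ 297.37 minutes.

297 minutes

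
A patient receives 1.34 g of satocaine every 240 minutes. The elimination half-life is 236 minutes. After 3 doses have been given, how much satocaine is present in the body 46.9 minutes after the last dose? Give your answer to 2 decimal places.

The 3 doses were given 526.9, 286.9, 46.9 minutes ago.
Total = 1.34·(1/2)^(526.9/236) + 1.34·(1/2)^(286.9/236) + 1.34·(1/2)^(46.9/236)
      = 0.28511 + 0.57696 + 1.1676 ≈ 2.0296 g.

2.03 g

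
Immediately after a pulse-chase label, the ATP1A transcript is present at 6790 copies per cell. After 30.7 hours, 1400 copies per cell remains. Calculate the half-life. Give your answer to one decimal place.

A/A₀ = 1400/6790 ≈ 0.20619.
n = log₂(4.85) ≈ 2.278 half-lives elapsed in 30.7 hours.
t½ = 30.7/2.278 ≈ 13.477 hours.

13.5 hours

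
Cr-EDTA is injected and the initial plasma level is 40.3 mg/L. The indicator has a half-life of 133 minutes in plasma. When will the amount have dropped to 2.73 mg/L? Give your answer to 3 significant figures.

Fraction remaining = 2.73/40.3 ≈ 0.067742.
n = log₂(40.3/2.73) = ln(14.762)/ln 2 ≈ 3.8838 half-lives.
t = n × t½ = 3.8838 × 133 ≈ 516.55 minutes.

517 minutes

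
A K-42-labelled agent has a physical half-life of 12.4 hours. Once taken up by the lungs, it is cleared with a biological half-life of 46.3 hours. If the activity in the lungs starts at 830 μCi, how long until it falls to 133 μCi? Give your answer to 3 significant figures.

25.8 hours

1/t_eff = 1/t_phys + 1/t_biol = 1/12.4 + 1/46.3 = 0.10224 per hour.
t_eff = 12.4 × 46.3 / (12.4 + 46.3) ≈ 9.7806 hours.
n = log₂(830/133) ≈ 2.6417; t = 2.6417 × 9.7806 ≈ 25.837 hours.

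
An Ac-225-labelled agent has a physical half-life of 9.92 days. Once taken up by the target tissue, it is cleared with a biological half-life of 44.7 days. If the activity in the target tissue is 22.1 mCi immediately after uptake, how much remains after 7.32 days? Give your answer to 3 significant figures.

11.8 mCi

1/t_eff = 1/t_phys + 1/t_biol = 1/9.92 + 1/44.7 = 0.12318 per day.
t_eff = 9.92 × 44.7 / (9.92 + 44.7) ≈ 8.1183 days.
Remaining = 22.1 × (1/2)^(7.32/8.1183) = 22.1 × (1/2)^0.90166 ≈ 11.829 mCi.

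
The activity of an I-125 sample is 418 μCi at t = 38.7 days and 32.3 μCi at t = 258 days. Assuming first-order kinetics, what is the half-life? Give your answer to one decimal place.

59.4 days

Over Δt = 258 − 38.7 = 219.3 days, the level fell by a factor of 418/32.3 ≈ 12.941.
n = log₂(12.941) ≈ 3.6939 half-lives, so t½ = 219.3/3.6939 ≈ 59.368 days.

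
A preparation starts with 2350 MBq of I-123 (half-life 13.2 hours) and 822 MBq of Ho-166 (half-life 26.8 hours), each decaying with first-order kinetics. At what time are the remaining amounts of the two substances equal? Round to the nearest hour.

Set 2350·(1/2)^(t/13.2) = 822·(1/2)^(t/26.8).
Taking log₂: log₂(2350/822) = t·(1/13.2 − 1/26.8).
log₂(2.8589) = 1.5155; 1/13.2 − 1/26.8 = 0.038444.
t = 1.5155 / 0.038444 ≈ 39.42 hours.

39 hours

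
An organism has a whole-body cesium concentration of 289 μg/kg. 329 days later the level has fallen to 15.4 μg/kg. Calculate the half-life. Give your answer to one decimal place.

A/A₀ = 15.4/289 ≈ 0.053287.
n = log₂(18.766) ≈ 4.2301 half-lives elapsed in 329 days.
t½ = 329/4.2301 ≈ 77.777 days.

77.8 days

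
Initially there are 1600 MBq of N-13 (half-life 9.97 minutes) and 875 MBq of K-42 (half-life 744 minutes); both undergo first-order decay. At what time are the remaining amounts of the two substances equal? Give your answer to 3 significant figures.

Set 1600·(1/2)^(t/9.97) = 875·(1/2)^(t/744).
Taking log₂: log₂(1600/875) = t·(1/9.97 − 1/744).
log₂(1.8286) = 0.87072; 1/9.97 − 1/744 = 0.098957.
t = 0.87072 / 0.098957 ≈ 8.799 minutes.

8.80 minutes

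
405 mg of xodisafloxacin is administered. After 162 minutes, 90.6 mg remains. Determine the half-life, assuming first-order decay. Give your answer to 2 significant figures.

A/A₀ = 90.6/405 ≈ 0.2237.
n = log₂(4.4702) ≈ 2.1603 half-lives elapsed in 162 minutes.
t½ = 162/2.1603 ≈ 74.988 minutes.

75 minutes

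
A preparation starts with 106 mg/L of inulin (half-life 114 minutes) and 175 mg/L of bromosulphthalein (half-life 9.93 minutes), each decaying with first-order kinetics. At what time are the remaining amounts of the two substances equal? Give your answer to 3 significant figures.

7.87 minutes

Set 106·(1/2)^(t/114) = 175·(1/2)^(t/9.93).
Taking log₂: log₂(106/175) = t·(1/114 − 1/9.93).
log₂(0.60571) = -0.72329; 1/114 − 1/9.93 = -0.091933.
t = -0.72329 / -0.091933 ≈ 7.8676 minutes.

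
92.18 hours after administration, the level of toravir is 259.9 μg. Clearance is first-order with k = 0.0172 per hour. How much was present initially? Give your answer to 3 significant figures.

1270 μg

t½ = ln 2 / k = 0.69315 / 0.0172 ≈ 40.299 hours.
Number of half-lives elapsed: n = 92.18/40.299 ≈ 2.2874.
A₀ = A × 2^n = 259.9 × 2^2.2874 = 259.9 × 4.8817 ≈ 1268.8 μg.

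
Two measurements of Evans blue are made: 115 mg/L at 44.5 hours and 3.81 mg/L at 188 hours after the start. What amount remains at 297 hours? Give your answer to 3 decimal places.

Over Δt = 188 − 44.5 = 143.5 hours, the level fell by a factor of 115/3.81 ≈ 30.184.
n = log₂(30.184) ≈ 4.9157 half-lives, so t½ = 143.5/4.9157 ≈ 29.192 hours.
From t = 188 to t = 297: 3.81 × (1/2)^((297−188)/29.192) ≈ 0.28636 mg/L.

0.286 mg/L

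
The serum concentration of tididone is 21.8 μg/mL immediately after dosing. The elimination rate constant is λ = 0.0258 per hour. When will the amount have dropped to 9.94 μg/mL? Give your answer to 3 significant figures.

30.4 hours

t½ = ln 2 / λ = 0.69315 / 0.0258 ≈ 26.866 hours.
Fraction remaining = 9.94/21.8 ≈ 0.45596.
n = log₂(21.8/9.94) = ln(2.1932)/ln 2 ≈ 1.133 half-lives.
t = n × t½ = 1.133 × 26.866 ≈ 30.44 hours.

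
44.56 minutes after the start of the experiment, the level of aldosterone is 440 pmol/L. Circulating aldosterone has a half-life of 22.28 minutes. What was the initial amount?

1760 pmol/L

Number of half-lives elapsed: n = 44.56/22.28 ≈ 2.
A₀ = A × 2^n = 440 × 2^2 = 440 × 4 ≈ 1760 pmol/L.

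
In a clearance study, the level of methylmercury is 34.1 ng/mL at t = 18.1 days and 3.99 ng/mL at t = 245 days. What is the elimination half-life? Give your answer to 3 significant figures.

Over Δt = 245 − 18.1 = 226.9 days, the level fell by a factor of 34.1/3.99 ≈ 8.5464.
n = log₂(8.5464) ≈ 3.0953 half-lives, so t½ = 226.9/3.0953 ≈ 73.304 days.

73.3 days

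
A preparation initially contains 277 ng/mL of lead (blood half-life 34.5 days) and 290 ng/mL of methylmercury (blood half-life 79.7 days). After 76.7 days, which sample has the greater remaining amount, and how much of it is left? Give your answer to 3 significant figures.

methylmercury, 149 ng/mL

lead: 277 × (1/2)^2.2232 ≈ 59.324 ng/mL.
methylmercury: 290 × (1/2)^0.96236 ≈ 148.83 ng/mL.
Methylmercury has more remaining, at ≈ 148.83 ng/mL.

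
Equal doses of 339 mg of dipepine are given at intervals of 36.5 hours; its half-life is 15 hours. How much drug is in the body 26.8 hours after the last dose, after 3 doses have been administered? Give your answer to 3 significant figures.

The 3 doses were given 99.8, 63.3, 26.8 hours ago.
Total = 339·(1/2)^(99.8/15) + 339·(1/2)^(63.3/15) + 339·(1/2)^(26.8/15)
      = 3.3678 + 18.191 + 98.256 ≈ 119.81 mg.

120 mg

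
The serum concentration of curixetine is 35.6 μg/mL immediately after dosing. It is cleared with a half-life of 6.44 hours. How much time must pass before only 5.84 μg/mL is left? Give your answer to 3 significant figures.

Fraction remaining = 5.84/35.6 ≈ 0.16404.
n = log₂(35.6/5.84) = ln(6.0959)/ln 2 ≈ 2.6078 half-lives.
t = n × t½ = 2.6078 × 6.44 ≈ 16.794 hours.

16.8 hours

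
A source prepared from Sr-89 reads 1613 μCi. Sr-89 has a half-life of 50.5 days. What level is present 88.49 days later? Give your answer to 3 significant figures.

479 μCi

Number of half-lives: n = 88.49/50.5 ≈ 1.7523.
Remaining = 1613 × (1/2)^1.7523 = 1613 × 0.29683 ≈ 478.79 μCi.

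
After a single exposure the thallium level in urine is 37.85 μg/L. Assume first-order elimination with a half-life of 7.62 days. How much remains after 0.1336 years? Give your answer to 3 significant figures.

Convert the elapsed time: 0.1336 years = 48.764 days.
Number of half-lives: n = 48.764/7.62 ≈ 6.3995.
Remaining = 37.85 × (1/2)^6.3995 = 37.85 × 0.011846 ≈ 0.44837 μg/L.

0.448 μg/L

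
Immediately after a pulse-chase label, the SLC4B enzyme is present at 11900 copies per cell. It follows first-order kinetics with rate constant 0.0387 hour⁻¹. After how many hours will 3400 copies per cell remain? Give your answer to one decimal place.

t½ = ln 2 / λ = 0.69315 / 0.0387 ≈ 17.911 hours.
Fraction remaining = 3400/11900 ≈ 0.28571.
n = log₂(11900/3400) = ln(3.5)/ln 2 ≈ 1.8074 half-lives.
t = n × t½ = 1.8074 × 17.911 ≈ 32.371 hours.

32.4 hours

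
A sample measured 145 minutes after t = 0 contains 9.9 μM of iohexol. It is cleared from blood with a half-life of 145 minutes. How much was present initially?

Number of half-lives elapsed: n = 145/145 ≈ 1.
A₀ = A × 2^n = 9.9 × 2^1 = 9.9 × 2 ≈ 19.8 μM.

19.8 μM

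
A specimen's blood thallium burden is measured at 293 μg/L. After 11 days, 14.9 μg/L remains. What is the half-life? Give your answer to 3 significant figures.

2.56 days

A/A₀ = 14.9/293 ≈ 0.050853.
n = log₂(19.664) ≈ 4.2975 half-lives elapsed in 11 days.
t½ = 11/4.2975 ≈ 2.5596 days.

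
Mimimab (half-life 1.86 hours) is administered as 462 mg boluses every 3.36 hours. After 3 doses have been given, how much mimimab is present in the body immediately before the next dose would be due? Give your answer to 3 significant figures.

The 3 doses were given 10.08, 6.72, 3.36 hours ago.
Total = 462·(1/2)^(10.08/1.86) + 462·(1/2)^(6.72/1.86) + 462·(1/2)^(3.36/1.86)
      = 10.796 + 37.762 + 132.08 ≈ 180.64 mg.

181 mg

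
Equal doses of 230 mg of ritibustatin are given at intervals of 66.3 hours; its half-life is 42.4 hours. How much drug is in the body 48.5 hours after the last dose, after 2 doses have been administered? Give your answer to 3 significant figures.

139 mg

The 2 doses were given 114.8, 48.5 hours ago.
Total = 230·(1/2)^(114.8/42.4) + 230·(1/2)^(48.5/42.4)
      = 35.211 + 104.09 ≈ 139.3 mg.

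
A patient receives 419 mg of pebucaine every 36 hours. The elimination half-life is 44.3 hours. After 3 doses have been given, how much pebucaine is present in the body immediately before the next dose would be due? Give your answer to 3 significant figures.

The 3 doses were given 108, 72, 36 hours ago.
Total = 419·(1/2)^(108/44.3) + 419·(1/2)^(72/44.3) + 419·(1/2)^(36/44.3)
      = 77.326 + 135.82 + 238.55 ≈ 451.7 mg.

452 mg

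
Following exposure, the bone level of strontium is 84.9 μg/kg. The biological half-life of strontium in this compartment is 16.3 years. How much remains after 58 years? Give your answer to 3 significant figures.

7.21 μg/kg

Number of half-lives: n = 58/16.3 ≈ 3.5583.
Remaining = 84.9 × (1/2)^3.5583 = 84.9 × 0.084889 ≈ 7.2071 μg/kg.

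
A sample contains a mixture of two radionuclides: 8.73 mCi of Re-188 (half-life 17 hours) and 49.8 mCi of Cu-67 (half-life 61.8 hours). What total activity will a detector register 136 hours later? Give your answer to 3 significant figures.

10.9 mCi

Re-188: 8.73 × (1/2)^(136/17) = 8.73 × (1/2)^8 ≈ 0.034102 mCi.
Cu-67: 49.8 × (1/2)^(136/61.8) = 49.8 × (1/2)^2.2006 ≈ 10.833 mCi.
Total = 0.034102 + 10.833 ≈ 10.868 mCi.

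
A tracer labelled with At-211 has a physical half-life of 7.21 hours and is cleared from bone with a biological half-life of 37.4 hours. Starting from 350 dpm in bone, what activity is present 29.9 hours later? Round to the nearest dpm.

1/t_eff = 1/t_phys + 1/t_biol = 1/7.21 + 1/37.4 = 0.16543 per hour.
t_eff = 7.21 × 37.4 / (7.21 + 37.4) ≈ 6.0447 hours.
Remaining = 350 × (1/2)^(29.9/6.0447) = 350 × (1/2)^4.9465 ≈ 11.351 dpm.

11 dpm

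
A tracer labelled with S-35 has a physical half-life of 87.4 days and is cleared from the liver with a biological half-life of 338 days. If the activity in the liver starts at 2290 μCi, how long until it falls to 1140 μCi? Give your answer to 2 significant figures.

1/t_eff = 1/t_phys + 1/t_biol = 1/87.4 + 1/338 = 0.0144 per day.
t_eff = 87.4 × 338 / (87.4 + 338) ≈ 69.443 days.
n = log₂(2290/1140) ≈ 1.0063; t = 1.0063 × 69.443 ≈ 69.882 days.

70 days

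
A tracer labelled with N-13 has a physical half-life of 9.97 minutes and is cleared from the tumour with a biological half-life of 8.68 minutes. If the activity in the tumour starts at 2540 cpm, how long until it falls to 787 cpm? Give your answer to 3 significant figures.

1/t_eff = 1/t_phys + 1/t_biol = 1/9.97 + 1/8.68 = 0.21551 per minute.
t_eff = 9.97 × 8.68 / (9.97 + 8.68) ≈ 4.6402 minutes.
n = log₂(2540/787) ≈ 1.6904; t = 1.6904 × 4.6402 ≈ 7.8437 minutes.

7.84 minutes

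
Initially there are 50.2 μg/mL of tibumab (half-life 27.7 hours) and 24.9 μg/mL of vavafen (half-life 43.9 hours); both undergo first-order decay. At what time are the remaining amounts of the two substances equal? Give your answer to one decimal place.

75.9 hours

Set 50.2·(1/2)^(t/27.7) = 24.9·(1/2)^(t/43.9).
Taking log₂: log₂(50.2/24.9) = t·(1/27.7 − 1/43.9).
log₂(2.0161) = 1.0115; 1/27.7 − 1/43.9 = 0.013322.
t = 1.0115 / 0.013322 ≈ 75.93 hours.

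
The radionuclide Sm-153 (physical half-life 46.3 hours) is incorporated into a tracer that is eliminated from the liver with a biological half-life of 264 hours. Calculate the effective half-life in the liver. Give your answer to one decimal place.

1/t_eff = 1/t_phys + 1/t_biol = 1/46.3 + 1/264 = 0.025386 per hour.
t_eff = 46.3 × 264 / (46.3 + 264) ≈ 39.392 hours.

39.4 hours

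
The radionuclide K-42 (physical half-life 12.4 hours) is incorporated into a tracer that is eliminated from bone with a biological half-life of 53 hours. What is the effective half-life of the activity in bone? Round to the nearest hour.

10 hours

1/t_eff = 1/t_phys + 1/t_biol = 1/12.4 + 1/53 = 0.099513 per hour.
t_eff = 12.4 × 53 / (12.4 + 53) ≈ 10.049 hours.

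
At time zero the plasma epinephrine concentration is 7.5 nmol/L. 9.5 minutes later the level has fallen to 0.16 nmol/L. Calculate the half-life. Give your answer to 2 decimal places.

A/A₀ = 0.16/7.5 ≈ 0.021333.
n = log₂(46.875) ≈ 5.5507 half-lives elapsed in 9.5 minutes.
t½ = 9.5/5.5507 ≈ 1.7115 minutes.

1.71 minutes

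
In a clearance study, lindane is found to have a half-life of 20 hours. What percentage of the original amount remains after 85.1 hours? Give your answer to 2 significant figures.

5.2%

n = 85.1/20 ≈ 4.255 half-lives.
Fraction remaining = (1/2)^4.255 ≈ 0.052374, i.e. 5.2374%.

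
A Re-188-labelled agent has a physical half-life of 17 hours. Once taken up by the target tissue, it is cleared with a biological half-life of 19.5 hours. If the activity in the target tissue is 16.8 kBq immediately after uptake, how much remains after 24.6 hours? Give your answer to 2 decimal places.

2.57 kBq

1/t_eff = 1/t_phys + 1/t_biol = 1/17 + 1/19.5 = 0.11011 per hour.
t_eff = 17 × 19.5 / (17 + 19.5) ≈ 9.0822 hours.
Remaining = 16.8 × (1/2)^(24.6/9.0822) = 16.8 × (1/2)^2.7086 ≈ 2.57 kBq.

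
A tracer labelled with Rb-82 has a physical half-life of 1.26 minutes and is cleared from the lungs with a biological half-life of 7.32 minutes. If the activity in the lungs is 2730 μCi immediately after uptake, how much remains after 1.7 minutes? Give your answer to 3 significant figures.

1/t_eff = 1/t_phys + 1/t_biol = 1/1.26 + 1/7.32 = 0.93026 per minute.
t_eff = 1.26 × 7.32 / (1.26 + 7.32) ≈ 1.075 minutes.
Remaining = 2730 × (1/2)^(1.7/1.075) = 2730 × (1/2)^1.5814 ≈ 912.22 μCi.

912 μCi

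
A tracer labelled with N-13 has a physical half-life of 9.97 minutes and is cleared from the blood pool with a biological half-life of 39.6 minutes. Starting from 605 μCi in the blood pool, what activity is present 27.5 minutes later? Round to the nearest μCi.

55 μCi

1/t_eff = 1/t_phys + 1/t_biol = 1/9.97 + 1/39.6 = 0.12555 per minute.
t_eff = 9.97 × 39.6 / (9.97 + 39.6) ≈ 7.9647 minutes.
Remaining = 605 × (1/2)^(27.5/7.9647) = 605 × (1/2)^3.4527 ≈ 55.256 μCi.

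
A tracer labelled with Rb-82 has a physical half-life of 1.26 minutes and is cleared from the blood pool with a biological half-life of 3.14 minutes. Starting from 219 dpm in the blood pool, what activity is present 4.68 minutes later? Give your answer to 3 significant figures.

5.94 dpm

1/t_eff = 1/t_phys + 1/t_biol = 1/1.26 + 1/3.14 = 1.1121 per minute.
t_eff = 1.26 × 3.14 / (1.26 + 3.14) ≈ 0.89918 minutes.
Remaining = 219 × (1/2)^(4.68/0.89918) = 219 × (1/2)^5.2047 ≈ 5.9383 dpm.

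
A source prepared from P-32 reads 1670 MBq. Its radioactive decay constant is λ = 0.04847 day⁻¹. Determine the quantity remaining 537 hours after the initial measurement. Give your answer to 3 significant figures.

t½ = ln 2 / λ = 0.69315 / 0.04847 ≈ 14.301 days.
Convert the elapsed time: 537 hours = 22.375 days.
Number of half-lives: n = 22.375/14.301 ≈ 1.5646.
Remaining = 1670 × (1/2)^1.5646 = 1670 × 0.33807 ≈ 564.57 MBq.

565 MBq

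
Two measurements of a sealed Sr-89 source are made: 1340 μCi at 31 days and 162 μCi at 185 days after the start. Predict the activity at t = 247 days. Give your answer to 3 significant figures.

Over Δt = 185 − 31 = 154 days, the level fell by a factor of 1340/162 ≈ 8.2716.
n = log₂(8.2716) ≈ 3.0482 half-lives, so t½ = 154/3.0482 ≈ 50.522 days.
From t = 185 to t = 247: 162 × (1/2)^((247−185)/50.522) ≈ 69.198 μCi.

69.2 μCi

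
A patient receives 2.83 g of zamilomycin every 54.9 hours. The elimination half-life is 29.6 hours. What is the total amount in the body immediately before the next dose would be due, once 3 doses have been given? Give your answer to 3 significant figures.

1.06 g

The 3 doses were given 164.7, 109.8, 54.9 hours ago.
Total = 2.83·(1/2)^(164.7/29.6) + 2.83·(1/2)^(109.8/29.6) + 2.83·(1/2)^(54.9/29.6)
      = 0.059813 + 0.21634 + 0.78245 ≈ 1.0586 g.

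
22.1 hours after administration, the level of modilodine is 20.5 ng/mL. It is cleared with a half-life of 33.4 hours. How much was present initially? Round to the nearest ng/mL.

32 ng/mL

Number of half-lives elapsed: n = 22.1/33.4 ≈ 0.66168.
A₀ = A × 2^n = 20.5 × 2^0.66168 = 20.5 × 1.5819 ≈ 32.429 ng/mL.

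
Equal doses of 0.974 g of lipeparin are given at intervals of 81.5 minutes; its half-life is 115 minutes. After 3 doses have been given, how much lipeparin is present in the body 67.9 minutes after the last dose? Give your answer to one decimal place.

1.3 g

The 3 doses were given 230.9, 149.4, 67.9 minutes ago.
Total = 0.974·(1/2)^(230.9/115) + 0.974·(1/2)^(149.4/115) + 0.974·(1/2)^(67.9/115)
      = 0.24218 + 0.39581 + 0.64688 ≈ 1.2849 g.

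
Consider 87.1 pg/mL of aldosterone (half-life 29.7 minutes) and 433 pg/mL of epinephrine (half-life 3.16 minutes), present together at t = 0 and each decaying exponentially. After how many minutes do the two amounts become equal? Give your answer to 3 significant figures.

8.18 minutes

Set 87.1·(1/2)^(t/29.7) = 433·(1/2)^(t/3.16).
Taking log₂: log₂(87.1/433) = t·(1/29.7 − 1/3.16).
log₂(0.20115) = -2.3136; 1/29.7 − 1/3.16 = -0.28279.
t = -2.3136 / -0.28279 ≈ 8.1815 minutes.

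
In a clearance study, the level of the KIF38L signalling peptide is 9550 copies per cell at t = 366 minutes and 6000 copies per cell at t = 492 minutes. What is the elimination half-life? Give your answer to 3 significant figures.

188 minutes

Over Δt = 492 − 366 = 126 minutes, the level fell by a factor of 9550/6000 ≈ 1.5917.
n = log₂(1.5917) ≈ 0.67054 half-lives, so t½ = 126/0.67054 ≈ 187.91 minutes.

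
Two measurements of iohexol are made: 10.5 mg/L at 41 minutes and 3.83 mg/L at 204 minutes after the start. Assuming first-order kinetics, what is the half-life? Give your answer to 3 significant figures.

112 minutes

Over Δt = 204 − 41 = 163 minutes, the level fell by a factor of 10.5/3.83 ≈ 2.7415.
n = log₂(2.7415) ≈ 1.455 half-lives, so t½ = 163/1.455 ≈ 112.03 minutes.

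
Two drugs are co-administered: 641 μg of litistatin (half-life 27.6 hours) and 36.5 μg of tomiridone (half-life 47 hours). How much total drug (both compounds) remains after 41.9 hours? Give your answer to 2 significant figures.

litistatin: 641 × (1/2)^(41.9/27.6) = 641 × (1/2)^1.5181 ≈ 223.8 μg.
tomiridone: 36.5 × (1/2)^(41.9/47) = 36.5 × (1/2)^0.89149 ≈ 19.676 μg.
Total = 223.8 + 19.676 ≈ 243.48 μg.

240 μg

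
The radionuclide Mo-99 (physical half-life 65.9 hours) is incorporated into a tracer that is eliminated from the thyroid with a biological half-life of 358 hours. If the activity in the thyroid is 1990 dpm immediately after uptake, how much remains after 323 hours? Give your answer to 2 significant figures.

36 dpm

1/t_eff = 1/t_phys + 1/t_biol = 1/65.9 + 1/358 = 0.017968 per hour.
t_eff = 65.9 × 358 / (65.9 + 358) ≈ 55.655 hours.
Remaining = 1990 × (1/2)^(323/55.655) = 1990 × (1/2)^5.8036 ≈ 35.628 dpm.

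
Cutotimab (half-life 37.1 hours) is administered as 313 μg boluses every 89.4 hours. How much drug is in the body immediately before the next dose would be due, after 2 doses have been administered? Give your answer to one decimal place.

70.0 μg

The 2 doses were given 178.8, 89.4 hours ago.
Total = 313·(1/2)^(178.8/37.1) + 313·(1/2)^(89.4/37.1)
      = 11.086 + 58.905 ≈ 69.99 μg.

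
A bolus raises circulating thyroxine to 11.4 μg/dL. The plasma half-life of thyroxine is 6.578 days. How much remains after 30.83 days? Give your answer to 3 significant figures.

Number of half-lives: n = 30.83/6.578 ≈ 4.6868.
Remaining = 11.4 × (1/2)^4.6868 = 11.4 × 0.038826 ≈ 0.44262 μg/dL.

0.443 μg/dL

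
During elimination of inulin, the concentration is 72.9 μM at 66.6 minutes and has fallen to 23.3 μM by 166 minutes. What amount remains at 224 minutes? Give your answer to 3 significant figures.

Over Δt = 166 − 66.6 = 99.4 minutes, the level fell by a factor of 72.9/23.3 ≈ 3.1288.
n = log₂(3.1288) ≈ 1.6456 half-lives, so t½ = 99.4/1.6456 ≈ 60.404 minutes.
From t = 166 to t = 224: 23.3 × (1/2)^((224−166)/60.404) ≈ 11.976 μM.

12.0 μM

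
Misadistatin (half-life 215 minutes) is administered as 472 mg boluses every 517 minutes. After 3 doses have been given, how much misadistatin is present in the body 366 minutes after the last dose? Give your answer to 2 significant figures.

180 mg

The 3 doses were given 1400, 883, 366 minutes ago.
Total = 472·(1/2)^(1400/215) + 472·(1/2)^(883/215) + 472·(1/2)^(366/215)
      = 5.1731 + 27.392 + 145.04 ≈ 177.61 mg.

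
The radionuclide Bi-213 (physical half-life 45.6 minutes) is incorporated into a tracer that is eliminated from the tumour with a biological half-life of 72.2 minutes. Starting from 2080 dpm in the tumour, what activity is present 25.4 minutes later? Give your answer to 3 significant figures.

1/t_eff = 1/t_phys + 1/t_biol = 1/45.6 + 1/72.2 = 0.03578 per minute.
t_eff = 45.6 × 72.2 / (45.6 + 72.2) ≈ 27.948 minutes.
Remaining = 2080 × (1/2)^(25.4/27.948) = 2080 × (1/2)^0.90882 ≈ 1107.9 dpm.

1110 dpm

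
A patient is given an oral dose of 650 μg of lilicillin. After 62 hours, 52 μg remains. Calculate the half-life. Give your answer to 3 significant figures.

A/A₀ = 52/650 ≈ 0.08.
n = log₂(12.5) ≈ 3.6439 half-lives elapsed in 62 hours.
t½ = 62/3.6439 ≈ 17.015 hours.

17.0 hours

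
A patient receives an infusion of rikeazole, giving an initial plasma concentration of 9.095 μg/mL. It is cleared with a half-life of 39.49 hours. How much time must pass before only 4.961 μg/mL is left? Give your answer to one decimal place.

Fraction remaining = 4.961/9.095 ≈ 0.54546.
n = log₂(9.095/4.961) = ln(1.8333)/ln 2 ≈ 0.87444 half-lives.
t = n × t½ = 0.87444 × 39.49 ≈ 34.532 hours.

34.5 hours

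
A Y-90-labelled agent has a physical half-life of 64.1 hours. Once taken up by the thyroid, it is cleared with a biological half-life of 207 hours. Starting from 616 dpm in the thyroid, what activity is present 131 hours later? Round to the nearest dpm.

96 dpm

1/t_eff = 1/t_phys + 1/t_biol = 1/64.1 + 1/207 = 0.020432 per hour.
t_eff = 64.1 × 207 / (64.1 + 207) ≈ 48.944 hours.
Remaining = 616 × (1/2)^(131/48.944) = 616 × (1/2)^2.6765 ≈ 96.353 dpm.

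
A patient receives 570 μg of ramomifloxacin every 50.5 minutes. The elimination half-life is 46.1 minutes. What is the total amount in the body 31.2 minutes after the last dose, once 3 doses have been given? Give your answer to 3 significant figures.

602 μg

The 3 doses were given 132.2, 81.7, 31.2 minutes ago.
Total = 570·(1/2)^(132.2/46.1) + 570·(1/2)^(81.7/46.1) + 570·(1/2)^(31.2/46.1)
      = 78.094 + 166.87 + 356.57 ≈ 601.53 μg.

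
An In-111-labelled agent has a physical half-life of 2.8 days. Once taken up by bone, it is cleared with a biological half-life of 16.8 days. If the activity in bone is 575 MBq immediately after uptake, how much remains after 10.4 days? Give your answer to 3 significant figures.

28.5 MBq

1/t_eff = 1/t_phys + 1/t_biol = 1/2.8 + 1/16.8 = 0.41667 per day.
t_eff = 2.8 × 16.8 / (2.8 + 16.8) ≈ 2.4 days.
Remaining = 575 × (1/2)^(10.4/2.4) = 575 × (1/2)^4.3333 ≈ 28.524 MBq.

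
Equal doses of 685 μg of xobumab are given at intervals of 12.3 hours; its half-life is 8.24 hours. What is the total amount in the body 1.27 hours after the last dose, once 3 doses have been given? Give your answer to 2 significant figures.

The 3 doses were given 25.87, 13.57, 1.27 hours ago.
Total = 685·(1/2)^(25.87/8.24) + 685·(1/2)^(13.57/8.24) + 685·(1/2)^(1.27/8.24)
      = 77.73 + 218.75 + 615.59 ≈ 912.07 μg.

910 μg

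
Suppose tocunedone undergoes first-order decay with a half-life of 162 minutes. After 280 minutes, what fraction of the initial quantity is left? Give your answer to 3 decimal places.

0.302

n = 280/162 ≈ 1.7284 half-lives.
Fraction remaining = (1/2)^1.7284 ≈ 0.30179.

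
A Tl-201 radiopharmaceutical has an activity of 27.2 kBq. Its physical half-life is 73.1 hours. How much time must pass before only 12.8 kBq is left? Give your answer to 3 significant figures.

Fraction remaining = 12.8/27.2 ≈ 0.47059.
n = log₂(27.2/12.8) = ln(2.125)/ln 2 ≈ 1.0875 half-lives.
t = n × t½ = 1.0875 × 73.1 ≈ 79.494 hours.

79.5 hours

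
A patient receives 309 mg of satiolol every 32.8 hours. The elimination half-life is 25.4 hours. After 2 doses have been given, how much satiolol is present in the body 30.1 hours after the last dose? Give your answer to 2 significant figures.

The 2 doses were given 62.9, 30.1 hours ago.
Total = 309·(1/2)^(62.9/25.4) + 309·(1/2)^(30.1/25.4)
      = 55.526 + 135.9 ≈ 191.43 mg.

190 mg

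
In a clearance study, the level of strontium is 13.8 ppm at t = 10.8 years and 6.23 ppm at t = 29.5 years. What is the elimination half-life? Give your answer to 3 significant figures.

Over Δt = 29.5 − 10.8 = 18.7 years, the level fell by a factor of 13.8/6.23 ≈ 2.2151.
n = log₂(2.2151) ≈ 1.1474 half-lives, so t½ = 18.7/1.1474 ≈ 16.298 years.

16.3 years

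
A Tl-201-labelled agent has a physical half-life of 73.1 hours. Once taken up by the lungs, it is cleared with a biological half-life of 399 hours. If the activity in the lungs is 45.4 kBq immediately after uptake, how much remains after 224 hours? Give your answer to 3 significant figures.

3.68 kBq

1/t_eff = 1/t_phys + 1/t_biol = 1/73.1 + 1/399 = 0.016186 per hour.
t_eff = 73.1 × 399 / (73.1 + 399) ≈ 61.781 hours.
Remaining = 45.4 × (1/2)^(224/61.781) = 45.4 × (1/2)^3.6257 ≈ 3.678 kBq.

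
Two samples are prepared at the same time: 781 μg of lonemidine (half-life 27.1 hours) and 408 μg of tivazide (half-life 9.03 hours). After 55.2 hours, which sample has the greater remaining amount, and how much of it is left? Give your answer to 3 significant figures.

lonemidine: 781 × (1/2)^2.0369 ≈ 190.32 μg.
tivazide: 408 × (1/2)^6.113 ≈ 5.8949 μg.
Lonemidine has more remaining, at ≈ 190.32 μg.

lonemidine, 190 μg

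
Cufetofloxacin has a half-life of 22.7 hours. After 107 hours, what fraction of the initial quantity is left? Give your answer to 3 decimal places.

n = 107/22.7 ≈ 4.7137 half-lives.
Fraction remaining = (1/2)^4.7137 ≈ 0.038111.

0.038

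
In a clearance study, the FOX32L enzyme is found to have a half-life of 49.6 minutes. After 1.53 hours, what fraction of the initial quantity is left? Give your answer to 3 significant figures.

0.277

1.53 hours = 91.8 minutes.
n = 91.8/49.6 ≈ 1.8508 half-lives.
Fraction remaining = (1/2)^1.8508 ≈ 0.27724.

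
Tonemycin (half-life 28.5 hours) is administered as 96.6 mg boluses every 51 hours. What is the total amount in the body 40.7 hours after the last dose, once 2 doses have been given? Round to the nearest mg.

46 mg

The 2 doses were given 91.7, 40.7 hours ago.
Total = 96.6·(1/2)^(91.7/28.5) + 96.6·(1/2)^(40.7/28.5)
      = 10.385 + 35.899 ≈ 46.284 mg.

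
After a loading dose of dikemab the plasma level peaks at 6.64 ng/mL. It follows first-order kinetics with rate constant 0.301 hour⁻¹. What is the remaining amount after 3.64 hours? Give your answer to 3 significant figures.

2.22 ng/mL

t½ = ln 2 / k = 0.69315 / 0.301 ≈ 2.3028 hours.
Number of half-lives: n = 3.64/2.3028 ≈ 1.5807.
Remaining = 6.64 × (1/2)^1.5807 = 6.64 × 0.33433 ≈ 2.2199 ng/mL.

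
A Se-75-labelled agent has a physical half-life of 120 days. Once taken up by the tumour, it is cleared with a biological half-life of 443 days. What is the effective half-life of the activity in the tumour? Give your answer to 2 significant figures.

94 days

1/t_eff = 1/t_phys + 1/t_biol = 1/120 + 1/443 = 0.010591 per day.
t_eff = 120 × 443 / (120 + 443) ≈ 94.423 days.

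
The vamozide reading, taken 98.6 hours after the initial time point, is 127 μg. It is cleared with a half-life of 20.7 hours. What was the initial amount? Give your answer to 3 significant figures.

3450 μg

Number of half-lives elapsed: n = 98.6/20.7 ≈ 4.7633.
A₀ = A × 2^n = 127 × 2^4.7633 = 127 × 27.158 ≈ 3449 μg.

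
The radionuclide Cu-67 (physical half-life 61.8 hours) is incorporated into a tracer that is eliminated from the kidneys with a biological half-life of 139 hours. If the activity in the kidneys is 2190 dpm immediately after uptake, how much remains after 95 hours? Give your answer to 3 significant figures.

1/t_eff = 1/t_phys + 1/t_biol = 1/61.8 + 1/139 = 0.023375 per hour.
t_eff = 61.8 × 139 / (61.8 + 139) ≈ 42.78 hours.
Remaining = 2190 × (1/2)^(95/42.78) = 2190 × (1/2)^2.2207 ≈ 469.85 dpm.

470 dpm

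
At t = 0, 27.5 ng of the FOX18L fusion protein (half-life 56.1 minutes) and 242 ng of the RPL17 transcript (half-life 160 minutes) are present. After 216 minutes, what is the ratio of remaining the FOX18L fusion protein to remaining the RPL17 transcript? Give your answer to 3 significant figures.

0.0201

FOX18L fusion protein: 27.5 × (1/2)^(216/56.1) = 27.5 × (1/2)^3.8503 ≈ 1.9067 ng.
RPL17 transcript: 242 × (1/2)^(216/160) = 242 × (1/2)^1.35 ≈ 94.935 ng.
Ratio ≈ 1.9067 / 94.935 ≈ 0.020085.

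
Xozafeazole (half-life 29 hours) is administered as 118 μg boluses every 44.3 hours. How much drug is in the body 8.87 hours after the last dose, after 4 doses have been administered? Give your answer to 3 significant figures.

The 4 doses were given 141.77, 97.47, 53.17, 8.87 hours ago.
Total = 118·(1/2)^(141.77/29) + 118·(1/2)^(97.47/29) + 118·(1/2)^(53.17/29) + 118·(1/2)^(8.87/29)
      = 3.9835 + 11.484 + 33.11 + 95.457 ≈ 144.04 μg.

144 μg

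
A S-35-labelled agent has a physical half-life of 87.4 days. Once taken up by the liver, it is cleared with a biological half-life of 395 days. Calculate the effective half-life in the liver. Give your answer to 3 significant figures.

71.6 days

1/t_eff = 1/t_phys + 1/t_biol = 1/87.4 + 1/395 = 0.013973 per day.
t_eff = 87.4 × 395 / (87.4 + 395) ≈ 71.565 days.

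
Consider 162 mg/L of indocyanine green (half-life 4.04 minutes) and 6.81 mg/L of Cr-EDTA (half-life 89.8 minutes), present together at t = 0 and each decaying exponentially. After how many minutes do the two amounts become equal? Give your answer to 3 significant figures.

Set 162·(1/2)^(t/4.04) = 6.81·(1/2)^(t/89.8).
Taking log₂: log₂(162/6.81) = t·(1/4.04 − 1/89.8).
log₂(23.789) = 4.5722; 1/4.04 − 1/89.8 = 0.23639.
t = 4.5722 / 0.23639 ≈ 19.342 minutes.

19.3 minutes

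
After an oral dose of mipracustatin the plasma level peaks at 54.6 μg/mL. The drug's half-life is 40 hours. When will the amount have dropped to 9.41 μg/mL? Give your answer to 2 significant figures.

100 hours

Fraction remaining = 9.41/54.6 ≈ 0.17234.
n = log₂(54.6/9.41) = ln(5.8023)/ln 2 ≈ 2.5366 half-lives.
t = n × t½ = 2.5366 × 40 ≈ 101.47 hours.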